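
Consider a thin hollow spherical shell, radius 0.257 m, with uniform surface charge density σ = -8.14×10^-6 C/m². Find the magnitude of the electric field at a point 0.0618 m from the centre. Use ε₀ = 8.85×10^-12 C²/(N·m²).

E = 0

Symmetry ⇒ E = E(r) r̂. Gaussian sphere of radius r = 0.0618 m (inside the shell, r < 0.257 m).
No charge lies within this surface, so Q_enc = 0 and Gauss's law gives E·4πr² = 0 ⇒ E = 0.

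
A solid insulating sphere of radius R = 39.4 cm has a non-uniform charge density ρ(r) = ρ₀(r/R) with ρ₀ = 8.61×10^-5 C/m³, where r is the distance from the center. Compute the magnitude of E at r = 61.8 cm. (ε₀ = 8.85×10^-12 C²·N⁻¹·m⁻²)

E ≈ 3.90×10^5 N/C

By spherical symmetry E is radial; choose a Gaussian sphere of radius r = 61.8 cm (r > R, all charge enclosed).
Q_enc = 4π ∫₀^R ρ₀(r'/R)^1 r'² dr' = 4πρ₀R³/4 = 1.654e-5 C.
Since E is radial and uniform over the Gaussian sphere, Φ = E·4πr² = Q_enc/ε₀.
E = |Q_enc|/(4πε₀r²) = (1.654e-5)/(4π·8.85×10^-12·(0.618)²) = 3.90×10^5 N/C.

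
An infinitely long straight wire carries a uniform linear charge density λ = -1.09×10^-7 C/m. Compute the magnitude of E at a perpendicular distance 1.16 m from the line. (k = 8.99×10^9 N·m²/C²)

1.69×10^3 V/m

Take a coaxial cylindrical Gaussian surface of radius r = 1.16 m and length L.
Q_enc = λL, so λ_enc = -1.09×10^-7 C/m.
Gauss's law: E·2πrL = λ_enc L/ε₀.
E = 2k|λ_enc|/r = 2(8.99×10^9)(1.09×10^-7)/(1.16) = 1.69e3 N/C.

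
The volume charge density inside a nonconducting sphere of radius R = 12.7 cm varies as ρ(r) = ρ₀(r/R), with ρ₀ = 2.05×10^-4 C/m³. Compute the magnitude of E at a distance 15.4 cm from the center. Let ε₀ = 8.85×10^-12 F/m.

Take a concentric spherical Gaussian surface of radius r = 15.4 cm (r > R, all charge enclosed).
Q_enc = 4π ∫₀^R ρ₀(r'/R)^1 r'² dr' = 4πρ₀R³/4 = 1.319e-6 C.
Applying ∮E·dA = Q_enc/ε₀ with Φ = E(4πr²):
E = |Q_enc|/(4πε₀r²) = (1.319e-6)/(4π·8.85×10^-12·(0.154)²) = 5.00×10^5 N/C.

|E| = 5.00e5 N/C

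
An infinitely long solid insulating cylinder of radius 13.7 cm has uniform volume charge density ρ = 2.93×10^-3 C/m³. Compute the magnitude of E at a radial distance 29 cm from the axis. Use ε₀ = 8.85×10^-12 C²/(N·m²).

E = 1.07×10^7 V/m

By cylindrical symmetry E is radial; use a coaxial Gaussian cylinder of radius 29 cm and length L (r > 13.7 cm, full cross-section enclosed).
λ_enc = ρ·πR² = (2.93×10^-3)π(0.137)² = 1.728e-4 C/m.
By Gauss's law (flux through the curved wall only), E·2πrL = λ_enc L/ε₀.
E = |λ_enc|/(2πε₀r) = (1.728×10^-4)/(2π·8.85×10^-12·0.29) = 1.07×10^7 N/C.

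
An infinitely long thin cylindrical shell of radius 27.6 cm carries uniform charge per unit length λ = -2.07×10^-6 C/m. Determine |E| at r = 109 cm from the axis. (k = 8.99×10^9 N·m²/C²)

By cylindrical symmetry E is radial; use a coaxial Gaussian cylinder of radius 109 cm and length L (r > 27.6 cm).
The full line charge is enclosed: λ_enc = -2.07×10^-6 C/m.
Gauss's law: E·2πrL = λ_enc L/ε₀.
E = 2k|λ_enc|/r = 2(8.99×10^9)(2.07e-6)/(1.09) = 3.41×10^4 N/C.

E = 3.41e4 N/C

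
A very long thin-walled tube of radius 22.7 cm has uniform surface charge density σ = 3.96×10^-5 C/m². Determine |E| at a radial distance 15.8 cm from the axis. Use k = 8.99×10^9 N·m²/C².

E = 0 (no enclosed charge)

Coaxial Gaussian cylinder, radius r = 15.8 cm, length L (r < 22.7 cm, inside the shell).
All the surface charge lies outside this cylinder: Q_enc = 0, hence E = 0.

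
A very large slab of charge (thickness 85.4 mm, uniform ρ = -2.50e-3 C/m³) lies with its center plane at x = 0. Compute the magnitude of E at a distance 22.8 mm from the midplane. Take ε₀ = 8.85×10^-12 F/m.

By symmetry E is perpendicular to the slab. A Gaussian pillbox from −22.8 mm to +22.8 mm (face area A) lies entirely within the slab.
Q_enc = ρ·(2x)·A and flux = 2EA, so 2EA = 2ρxA/ε₀ ⇒ E = |ρ|x/ε₀.
E = (2.50×10^-3)(0.0228)/(8.85×10^-12) = 6.44e6 N/C.

E ≈ 6.44e6 V/m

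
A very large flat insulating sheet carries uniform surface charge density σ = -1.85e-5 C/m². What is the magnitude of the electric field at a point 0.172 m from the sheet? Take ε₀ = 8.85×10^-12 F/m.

E ≈ 1.05×10^6 V/m

Choose a cylindrical pillbox piercing the sheet, end faces (area A) parallel to it.
Flux Φ = 2EA and Q_enc = σA, so 2EA = σA/ε₀ ⇒ E = |σ|/(2ε₀), independent of distance.
E = |σ|/(2ε₀) = (1.85e-5)/(2·8.85×10^-12) = 1.05e6 N/C.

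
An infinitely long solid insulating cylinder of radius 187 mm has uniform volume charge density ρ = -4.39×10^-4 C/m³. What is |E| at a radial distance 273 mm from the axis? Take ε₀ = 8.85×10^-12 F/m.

|E| ≈ 3.18e6 N/C

Choose a coaxial cylinder of radius r = 273 mm (arbitrary length L) as the Gaussian surface (r > 187 mm, full cross-section enclosed).
λ_enc = ρ·πR² = (-4.39×10^-4)π(0.187)² = -4.823e-5 C/m.
Since E is radial and uniform over the curved surface, Φ = E·2πrL = Q_enc/ε₀ = λ_enc L/ε₀.
E = |λ_enc|/(2πε₀r) = (4.823×10^-5)/(2π·8.85×10^-12·0.273) = 3.18×10^6 N/C.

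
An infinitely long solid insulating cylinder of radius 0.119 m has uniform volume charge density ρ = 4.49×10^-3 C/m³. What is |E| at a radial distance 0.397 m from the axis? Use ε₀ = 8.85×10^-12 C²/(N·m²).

E = 9.05×10^6 N/C

Coaxial Gaussian cylinder, radius r = 0.397 m, length L (r > 0.119 m, full cross-section enclosed).
λ_enc = ρ·πR² = (4.49×10^-3)π(0.119)² = 1.998×10^-4 C/m.
By Gauss's law (flux through the curved wall only), E·2πrL = λ_enc L/ε₀.
E = |λ_enc|/(2πε₀r) = (1.998×10^-4)/(2π·8.85×10^-12·0.397) = 9.05e6 N/C.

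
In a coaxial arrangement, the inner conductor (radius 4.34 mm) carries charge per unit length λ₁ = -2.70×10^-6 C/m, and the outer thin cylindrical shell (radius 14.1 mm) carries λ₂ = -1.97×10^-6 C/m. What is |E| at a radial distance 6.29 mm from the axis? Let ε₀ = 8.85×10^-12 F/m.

Take a coaxial cylindrical Gaussian surface of radius r = 6.29 mm and length L (between the conductors, 4.34 mm < r < 14.1 mm).
The shell at 14.1 mm lies outside the Gaussian surface, so λ_enc = λ₁ = -2.70e-6 C/m.
Gauss's law: E·2πrL = λ_enc L/ε₀.
E = |λ_enc|/(2πε₀r) = (2.70×10^-6)/(2π·8.85×10^-12·0.00629) = 7.72e6 N/C.

|E| ≈ 7.72e6 N/C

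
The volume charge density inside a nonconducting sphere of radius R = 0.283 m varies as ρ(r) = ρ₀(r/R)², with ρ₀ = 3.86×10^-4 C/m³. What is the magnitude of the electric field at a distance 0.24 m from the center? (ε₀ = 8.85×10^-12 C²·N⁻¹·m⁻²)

By spherical symmetry E is radial; choose a Gaussian sphere of radius r = 0.24 m (r < R).
Integrate the density: Q_enc = 4π ∫₀^r ρ₀(r'/R)^2 r'² dr' = 4πρ₀ r^5/(5·R²) = 9.645e-6 C.
By Gauss's law, ∮E·dA = E·4πr² = Q_enc/ε₀.
E = |Q_enc|/(4πε₀r²) = (9.645×10^-6)/(4π·8.85×10^-12·(0.24)²) = 1.51e6 N/C.

|E| ≈ 1.51e6 N/C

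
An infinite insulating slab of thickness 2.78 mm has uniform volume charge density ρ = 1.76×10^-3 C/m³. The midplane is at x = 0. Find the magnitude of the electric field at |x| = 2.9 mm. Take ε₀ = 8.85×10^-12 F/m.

2.76×10^5 N/C

The point |x| = 2.9 mm lies outside the slab (half-thickness 0.00139 m). A symmetric pillbox spanning the full slab encloses Q_enc = ρ·d·A.
Flux = 2EA ⇒ E = |ρ|d/(2ε₀), independent of distance outside.
E = (1.76e-3)(0.00278)/(2·8.85×10^-12) = 2.76×10^5 N/C.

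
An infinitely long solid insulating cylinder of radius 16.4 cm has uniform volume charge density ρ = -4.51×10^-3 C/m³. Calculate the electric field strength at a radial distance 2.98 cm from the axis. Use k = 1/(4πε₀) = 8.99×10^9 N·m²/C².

7.59e6 N/C

Choose a coaxial cylinder of radius r = 2.98 cm (arbitrary length L) as the Gaussian surface (r < R).
Charge inside radius r per length L is ρ·πr²·L, so λ_enc = ρπr² = -1.258e-5 C/m.
Gauss's law: E·2πrL = λ_enc L/ε₀.
E = 2k|λ_enc|/r = 2(8.99×10^9)(1.258×10^-5)/(0.0298) = 7.59×10^6 N/C.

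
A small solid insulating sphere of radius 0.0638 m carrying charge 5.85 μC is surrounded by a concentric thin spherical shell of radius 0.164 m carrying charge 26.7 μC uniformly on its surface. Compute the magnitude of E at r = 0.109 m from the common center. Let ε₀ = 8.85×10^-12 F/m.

Take a concentric spherical Gaussian surface of radius r = 0.109 m (between the bodies, 0.0638 m < r < 0.164 m).
The shell at 0.164 m lies outside the Gaussian surface, so Q_enc = 5.85 μC = 5.85e-6 C.
By Gauss's law, ∮E·dA = E·4πr² = Q_enc/ε₀.
E = |Q_enc|/(4πε₀r²) = (5.85e-6)/(4π·8.85×10^-12·(0.109)²) = 4.43×10^6 N/C.

|E| = 4.43e6 N/C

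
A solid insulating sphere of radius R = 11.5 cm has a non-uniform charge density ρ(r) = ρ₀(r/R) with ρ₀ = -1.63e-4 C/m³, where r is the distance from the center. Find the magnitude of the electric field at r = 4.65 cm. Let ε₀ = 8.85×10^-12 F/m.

8.66×10^4 N/C

Take a concentric spherical Gaussian surface of radius r = 4.65 cm (r < R).
Q_enc = ∫₀^r ρ(r')·4πr'² dr' = (4πρ₀/R) ∫₀^r r'^3 dr' = 4πρ₀ r^4/(4·R) = -2.082e-8 C.
Applying ∮E·dA = Q_enc/ε₀ with Φ = E(4πr²):
E = |Q_enc|/(4πε₀r²) = (2.082×10^-8)/(4π·8.85×10^-12·(0.0465)²) = 8.66×10^4 N/C.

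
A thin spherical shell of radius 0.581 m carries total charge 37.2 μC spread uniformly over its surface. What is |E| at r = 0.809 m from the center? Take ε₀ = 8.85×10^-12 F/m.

By spherical symmetry E is radial; choose a Gaussian sphere of radius r = 0.809 m (r > 0.581 m).
The entire shell is enclosed: Q_enc = 3.72e-5 C.
Applying ∮E·dA = Q_enc/ε₀ with Φ = E(4πr²):
E = |Q_enc|/(4πε₀r²) = (3.72×10^-5)/(4π·8.85×10^-12·(0.809)²) = 5.11×10^5 N/C.

E ≈ 5.11×10^5 N/C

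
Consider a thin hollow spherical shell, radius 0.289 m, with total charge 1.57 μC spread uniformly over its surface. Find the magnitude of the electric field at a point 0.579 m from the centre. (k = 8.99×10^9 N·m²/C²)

Take a concentric spherical Gaussian surface of radius r = 0.579 m (r > 0.289 m).
The entire shell is enclosed: Q_enc = 1.57e-6 C.
By Gauss's law, ∮E·dA = E·4πr² = Q_enc/ε₀.
E = k|Q_enc|/r² = (8.99×10^9)(1.57×10^-6)/(0.579)² = 4.21×10^4 N/C.

|E| = 4.21×10^4 N/C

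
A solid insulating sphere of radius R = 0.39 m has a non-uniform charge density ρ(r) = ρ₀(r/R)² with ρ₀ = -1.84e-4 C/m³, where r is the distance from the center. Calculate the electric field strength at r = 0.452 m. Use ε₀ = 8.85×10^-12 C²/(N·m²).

|E| ≈ 1.21e6 V/m

Use a concentric Gaussian sphere at r = 0.452 m (r > R, all charge enclosed).
Q_enc = 4π ∫₀^R ρ₀(r'/R)^2 r'² dr' = 4πρ₀R³/5 = -2.743e-5 C.
Since E is radial and uniform over the Gaussian sphere, Φ = E·4πr² = Q_enc/ε₀.
E = |Q_enc|/(4πε₀r²) = (2.743×10^-5)/(4π·8.85×10^-12·(0.452)²) = 1.21×10^6 N/C.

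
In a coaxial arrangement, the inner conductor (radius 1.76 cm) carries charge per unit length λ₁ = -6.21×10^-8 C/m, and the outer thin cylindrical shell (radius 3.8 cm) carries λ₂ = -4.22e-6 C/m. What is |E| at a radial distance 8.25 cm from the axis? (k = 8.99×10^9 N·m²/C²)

Coaxial Gaussian cylinder, radius r = 8.25 cm, length L (r > 3.8 cm, enclosing both).
λ_enc = λ₁ + λ₂ = (-6.21×10^-8) + (-4.22×10^-6) = -4.282×10^-6 C/m.
Since E is radial and uniform over the curved surface, Φ = E·2πrL = Q_enc/ε₀ = λ_enc L/ε₀.
E = 2k|λ_enc|/r = 2(8.99×10^9)(4.282×10^-6)/(0.0825) = 9.33×10^5 N/C.

|E| = 9.33e5 N/C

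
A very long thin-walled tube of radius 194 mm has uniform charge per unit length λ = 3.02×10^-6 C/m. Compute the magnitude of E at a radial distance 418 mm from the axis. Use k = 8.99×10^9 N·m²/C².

|E| = 1.30×10^5 N/C

Coaxial Gaussian cylinder, radius r = 418 mm, length L (r > 194 mm).
The full line charge is enclosed: λ_enc = 3.02×10^-6 C/m.
Gauss's law: E·2πrL = λ_enc L/ε₀.
E = 2k|λ_enc|/r = 2(8.99×10^9)(3.02e-6)/(0.418) = 1.30×10^5 N/C.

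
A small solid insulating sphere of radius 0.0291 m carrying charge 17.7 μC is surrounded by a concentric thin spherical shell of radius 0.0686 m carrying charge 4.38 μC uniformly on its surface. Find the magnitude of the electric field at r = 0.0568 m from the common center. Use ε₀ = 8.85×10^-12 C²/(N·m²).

Symmetry ⇒ E = E(r) r̂. Gaussian sphere of radius r = 0.0568 m (between the bodies, 0.0291 m < r < 0.0686 m).
The shell at 0.0686 m lies outside the Gaussian surface, so Q_enc = 17.7 μC = 1.77×10^-5 C.
Since E is radial and uniform over the Gaussian sphere, Φ = E·4πr² = Q_enc/ε₀.
E = |Q_enc|/(4πε₀r²) = (1.77e-5)/(4π·8.85×10^-12·(0.0568)²) = 4.93×10^7 N/C.

4.93×10^7 N/C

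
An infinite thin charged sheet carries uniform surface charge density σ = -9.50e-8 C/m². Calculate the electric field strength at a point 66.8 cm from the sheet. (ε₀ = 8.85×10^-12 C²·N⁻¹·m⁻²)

The symmetry is planar: E is normal to the sheet and the same magnitude on both sides. Take a pillbox straddling the sheet with end-cap area A.
Flux Φ = 2EA and Q_enc = σA, so 2EA = σA/ε₀ ⇒ E = |σ|/(2ε₀), independent of distance.
E = |σ|/(2ε₀) = (9.50×10^-8)/(2·8.85×10^-12) = 5.37×10^3 N/C.

|E| = 5.37×10^3 V/m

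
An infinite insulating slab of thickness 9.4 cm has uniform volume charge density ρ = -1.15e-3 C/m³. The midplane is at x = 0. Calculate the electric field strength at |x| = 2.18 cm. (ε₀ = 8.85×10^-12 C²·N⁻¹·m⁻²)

By symmetry E is perpendicular to the slab. A Gaussian pillbox from −2.18 cm to +2.18 cm (face area A) lies entirely within the slab.
Q_enc = ρ·(2x)·A and flux = 2EA, so 2EA = 2ρxA/ε₀ ⇒ E = |ρ|x/ε₀.
E = (1.15×10^-3)(0.0218)/(8.85×10^-12) = 2.83e6 N/C.

|E| ≈ 2.83×10^6 N/C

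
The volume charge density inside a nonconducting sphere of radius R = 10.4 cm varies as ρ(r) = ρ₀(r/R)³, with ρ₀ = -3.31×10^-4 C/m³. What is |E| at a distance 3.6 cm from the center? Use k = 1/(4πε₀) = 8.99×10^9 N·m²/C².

By spherical symmetry E is radial; choose a Gaussian sphere of radius r = 3.6 cm (r < R).
Q_enc = ∫₀^r ρ(r')·4πr'² dr' = (4πρ₀/R³) ∫₀^r r'^5 dr' = 4πρ₀ r^6/(6·R³) = -1.342×10^-9 C.
By Gauss's law, ∮E·dA = E·4πr² = Q_enc/ε₀.
E = k|Q_enc|/r² = (8.99×10^9)(1.342e-9)/(0.036)² = 9.31×10^3 N/C.

|E| = 9.31×10^3 V/m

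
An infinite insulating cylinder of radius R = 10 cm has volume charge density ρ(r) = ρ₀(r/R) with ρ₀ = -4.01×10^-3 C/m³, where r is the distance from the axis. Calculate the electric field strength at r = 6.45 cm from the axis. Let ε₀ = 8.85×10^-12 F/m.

|E| ≈ 6.28×10^6 N/C

By cylindrical symmetry E is radial; use a coaxial Gaussian cylinder of radius 6.45 cm and length L (r < R).
λ_enc = ∫₀^r ρ(r')·2πr' dr' = (2πρ₀/R)·r^3/3 = -2.254×10^-5 C/m.
Since E is radial and uniform over the curved surface, Φ = E·2πrL = Q_enc/ε₀ = λ_enc L/ε₀.
E = |λ_enc|/(2πε₀r) = (2.254×10^-5)/(2π·8.85×10^-12·0.0645) = 6.28e6 N/C.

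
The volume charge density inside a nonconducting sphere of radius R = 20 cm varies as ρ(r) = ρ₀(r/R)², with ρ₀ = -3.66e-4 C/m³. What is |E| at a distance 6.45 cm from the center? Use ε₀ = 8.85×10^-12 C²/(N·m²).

Use a concentric Gaussian sphere at r = 6.45 cm (r < R).
Integrate the density: Q_enc = 4π ∫₀^r ρ₀(r'/R)^2 r'² dr' = 4πρ₀ r^5/(5·R²) = -2.567×10^-8 C.
Applying ∮E·dA = Q_enc/ε₀ with Φ = E(4πr²):
E = |Q_enc|/(4πε₀r²) = (2.567e-8)/(4π·8.85×10^-12·(0.0645)²) = 5.55×10^4 N/C.

|E| = 5.55×10^4 N/C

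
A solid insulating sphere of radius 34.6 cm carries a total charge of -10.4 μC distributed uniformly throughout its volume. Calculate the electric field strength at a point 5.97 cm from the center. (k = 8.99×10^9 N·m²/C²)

Symmetry ⇒ E = E(r) r̂. Gaussian sphere of radius r = 5.97 cm (r < R).
Only the charge within r is enclosed: Q_enc = Q·(r/R)³ = (-10.4 μC)·(5.97 cm/34.6 cm)³ = -5.342×10^-8 C.
Since E is radial and uniform over the Gaussian sphere, Φ = E·4πr² = Q_enc/ε₀.
E = k|Q_enc|/r² = (8.99×10^9)(5.342e-8)/(0.0597)² = 1.35×10^5 N/C.

1.35e5 N/C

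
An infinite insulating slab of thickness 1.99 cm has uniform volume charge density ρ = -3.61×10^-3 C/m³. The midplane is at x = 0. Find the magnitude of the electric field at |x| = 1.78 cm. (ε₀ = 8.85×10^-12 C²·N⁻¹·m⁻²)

The point |x| = 1.78 cm lies outside the slab (half-thickness 0.00995 m). A symmetric pillbox spanning the full slab encloses Q_enc = ρ·d·A.
Flux = 2EA ⇒ E = |ρ|d/(2ε₀), independent of distance outside.
E = (3.61×10^-3)(0.0199)/(2·8.85×10^-12) = 4.06e6 N/C.

|E| ≈ 4.06×10^6 N/C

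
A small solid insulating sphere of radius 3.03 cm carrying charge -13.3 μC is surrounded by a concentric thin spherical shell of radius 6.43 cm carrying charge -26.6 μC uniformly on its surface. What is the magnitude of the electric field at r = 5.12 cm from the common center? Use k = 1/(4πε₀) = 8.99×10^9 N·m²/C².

Take a concentric spherical Gaussian surface of radius r = 5.12 cm (between the bodies, 3.03 cm < r < 6.43 cm).
Only the inner charge is enclosed; the outer shell contributes nothing inside itself. Q_enc = -13.3 μC = -1.33e-5 C.
Applying ∮E·dA = Q_enc/ε₀ with Φ = E(4πr²):
E = k|Q_enc|/r² = (8.99×10^9)(1.33×10^-5)/(0.0512)² = 4.56×10^7 N/C.

E = 4.56×10^7 N/C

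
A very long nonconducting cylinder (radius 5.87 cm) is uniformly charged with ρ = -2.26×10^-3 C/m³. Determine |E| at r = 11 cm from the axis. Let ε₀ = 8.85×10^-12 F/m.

Take a coaxial cylindrical Gaussian surface of radius r = 11 cm and length L (r > 5.87 cm, full cross-section enclosed).
λ_enc = ρ·πR² = (-2.26×10^-3)π(0.0587)² = -2.446e-5 C/m.
Gauss's law: E·2πrL = λ_enc L/ε₀.
E = |λ_enc|/(2πε₀r) = (2.446e-5)/(2π·8.85×10^-12·0.11) = 4.00e6 N/C.

E ≈ 4.00×10^6 N/C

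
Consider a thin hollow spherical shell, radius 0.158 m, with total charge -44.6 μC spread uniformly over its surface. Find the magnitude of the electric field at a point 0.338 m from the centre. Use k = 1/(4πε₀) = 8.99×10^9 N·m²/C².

E = 3.51e6 N/C

Use a concentric Gaussian sphere at r = 0.338 m (r > 0.158 m).
The entire shell is enclosed: Q_enc = -4.46×10^-5 C.
By Gauss's law, ∮E·dA = E·4πr² = Q_enc/ε₀.
E = k|Q_enc|/r² = (8.99×10^9)(4.46e-5)/(0.338)² = 3.51e6 N/C.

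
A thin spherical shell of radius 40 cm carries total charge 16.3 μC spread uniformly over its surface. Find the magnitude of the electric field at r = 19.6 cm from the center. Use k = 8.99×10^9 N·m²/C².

By spherical symmetry E is radial; choose a Gaussian sphere of radius r = 19.6 cm (inside the shell, r < 40 cm).
All the charge is outside the Gaussian surface: Q_enc = 0, hence E = 0 everywhere inside the shell.

E = 0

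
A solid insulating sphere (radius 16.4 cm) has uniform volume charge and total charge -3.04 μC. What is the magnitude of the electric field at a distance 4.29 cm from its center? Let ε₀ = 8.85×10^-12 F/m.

Take a concentric spherical Gaussian surface of radius r = 4.29 cm (r < R).
Only the charge within r is enclosed: Q_enc = Q·(r/R)³ = (-3.04 μC)·(4.29 cm/16.4 cm)³ = -5.441×10^-8 C.
Since E is radial and uniform over the Gaussian sphere, Φ = E·4πr² = Q_enc/ε₀.
E = |Q_enc|/(4πε₀r²) = (5.441e-8)/(4π·8.85×10^-12·(0.0429)²) = 2.66×10^5 N/C.

E ≈ 2.66e5 N/C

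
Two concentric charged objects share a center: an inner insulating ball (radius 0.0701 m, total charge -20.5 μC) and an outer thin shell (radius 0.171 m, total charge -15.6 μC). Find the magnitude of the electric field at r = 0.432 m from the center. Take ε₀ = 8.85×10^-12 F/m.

E = 1.74×10^6 N/C

Take a concentric spherical Gaussian surface of radius r = 0.432 m (r > 0.171 m, enclosing both).
Q_enc = (-20.5 μC) + (-15.6 μC) = -3.61e-5 C.
Since E is radial and uniform over the Gaussian sphere, Φ = E·4πr² = Q_enc/ε₀.
E = |Q_enc|/(4πε₀r²) = (3.61e-5)/(4π·8.85×10^-12·(0.432)²) = 1.74e6 N/C.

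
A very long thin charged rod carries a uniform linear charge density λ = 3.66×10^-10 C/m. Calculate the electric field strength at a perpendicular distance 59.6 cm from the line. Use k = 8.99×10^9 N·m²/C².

|E| = 11 V/m

Take a coaxial cylindrical Gaussian surface of radius r = 59.6 cm and length L.
Q_enc = λL, so λ_enc = 3.66e-10 C/m.
By Gauss's law (flux through the curved wall only), E·2πrL = λ_enc L/ε₀.
E = 2k|λ_enc|/r = 2(8.99×10^9)(3.66e-10)/(0.596) = 11 N/C.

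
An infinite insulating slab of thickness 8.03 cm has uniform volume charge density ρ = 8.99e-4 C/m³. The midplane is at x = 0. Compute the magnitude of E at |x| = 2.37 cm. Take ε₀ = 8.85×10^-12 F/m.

2.41×10^6 N/C

By symmetry E is perpendicular to the slab. A Gaussian pillbox from −2.37 cm to +2.37 cm (face area A) lies entirely within the slab.
Q_enc = ρ·(2x)·A and flux = 2EA, so 2EA = 2ρxA/ε₀ ⇒ E = |ρ|x/ε₀.
E = (8.99×10^-4)(0.0237)/(8.85×10^-12) = 2.41×10^6 N/C.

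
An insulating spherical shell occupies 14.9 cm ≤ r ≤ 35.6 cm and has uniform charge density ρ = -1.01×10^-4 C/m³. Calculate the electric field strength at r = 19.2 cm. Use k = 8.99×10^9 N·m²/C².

Take a concentric spherical Gaussian surface of radius r = 19.2 cm (within the shell material, 14.9 cm < r < 35.6 cm).
Enclosed charge is the volume from a to r: Q_enc = (4π/3)ρ(r³ − a³) = -1.595e-6 C.
Gauss's law: E·4πr² = Q_enc/ε₀.
E = k|Q_enc|/r² = (8.99×10^9)(1.595×10^-6)/(0.192)² = 3.89e5 N/C.

E = 3.89×10^5 N/C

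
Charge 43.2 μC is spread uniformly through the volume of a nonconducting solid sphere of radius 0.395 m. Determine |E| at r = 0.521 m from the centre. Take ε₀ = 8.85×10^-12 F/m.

Symmetry ⇒ E = E(r) r̂. Gaussian sphere of radius r = 0.521 m (r > R, so the entire charge is enclosed).
Q_enc = 43.2 μC = 4.32×10^-5 C.
By Gauss's law, ∮E·dA = E·4πr² = Q_enc/ε₀.
E = |Q_enc|/(4πε₀r²) = (4.32e-5)/(4π·8.85×10^-12·(0.521)²) = 1.43×10^6 N/C.

|E| = 1.43e6 N/C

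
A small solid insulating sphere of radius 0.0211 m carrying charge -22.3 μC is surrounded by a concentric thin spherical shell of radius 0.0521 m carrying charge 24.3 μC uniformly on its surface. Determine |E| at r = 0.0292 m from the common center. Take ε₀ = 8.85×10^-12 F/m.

2.35e8 N/C

By spherical symmetry E is radial; choose a Gaussian sphere of radius r = 0.0292 m (between the bodies, 0.0211 m < r < 0.0521 m).
The shell at 0.0521 m lies outside the Gaussian surface, so Q_enc = -22.3 μC = -2.23×10^-5 C.
Applying ∮E·dA = Q_enc/ε₀ with Φ = E(4πr²):
E = |Q_enc|/(4πε₀r²) = (2.23×10^-5)/(4π·8.85×10^-12·(0.0292)²) = 2.35e8 N/C.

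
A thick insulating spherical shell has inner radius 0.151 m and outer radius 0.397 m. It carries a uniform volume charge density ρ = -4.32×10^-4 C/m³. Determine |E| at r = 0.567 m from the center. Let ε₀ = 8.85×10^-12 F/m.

By spherical symmetry E is radial; choose a Gaussian sphere of radius r = 0.567 m (r > 0.397 m, enclosing the whole shell).
Q_enc = ρ·(4π/3)(b³ − a³) = (-4.32×10^-4)·(4π/3)·((0.397)³ − (0.151)³) = -1.07×10^-4 C.
Gauss's law: E·4πr² = Q_enc/ε₀.
E = |Q_enc|/(4πε₀r²) = (1.07×10^-4)/(4π·8.85×10^-12·(0.567)²) = 2.99×10^6 N/C.

2.99×10^6 V/m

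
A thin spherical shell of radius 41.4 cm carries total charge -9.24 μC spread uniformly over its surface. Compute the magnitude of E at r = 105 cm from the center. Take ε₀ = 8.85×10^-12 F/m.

By spherical symmetry E is radial; choose a Gaussian sphere of radius r = 105 cm (r > 41.4 cm).
The entire shell is enclosed: Q_enc = -9.24×10^-6 C.
Applying ∮E·dA = Q_enc/ε₀ with Φ = E(4πr²):
E = |Q_enc|/(4πε₀r²) = (9.24e-6)/(4π·8.85×10^-12·(1.05)²) = 7.54×10^4 N/C.

7.54×10^4 N/C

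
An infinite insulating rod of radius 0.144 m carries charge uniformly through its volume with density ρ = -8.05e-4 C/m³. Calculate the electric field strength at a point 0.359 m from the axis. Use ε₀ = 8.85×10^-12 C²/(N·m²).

Coaxial Gaussian cylinder, radius r = 0.359 m, length L (r > 0.144 m, full cross-section enclosed).
λ_enc = ρ·πR² = (-8.05×10^-4)π(0.144)² = -5.244×10^-5 C/m.
Gauss's law: E·2πrL = λ_enc L/ε₀.
E = |λ_enc|/(2πε₀r) = (5.244×10^-5)/(2π·8.85×10^-12·0.359) = 2.63×10^6 N/C.

E ≈ 2.63×10^6 V/m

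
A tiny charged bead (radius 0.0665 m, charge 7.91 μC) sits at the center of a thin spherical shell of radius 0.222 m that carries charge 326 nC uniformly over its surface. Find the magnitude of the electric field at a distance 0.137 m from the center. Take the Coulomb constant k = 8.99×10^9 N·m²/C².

E ≈ 3.79e6 N/C

Take a concentric spherical Gaussian surface of radius r = 0.137 m (between the bodies, 0.0665 m < r < 0.222 m).
The shell at 0.222 m lies outside the Gaussian surface, so Q_enc = 7.91 μC = 7.91×10^-6 C.
Applying ∮E·dA = Q_enc/ε₀ with Φ = E(4πr²):
E = k|Q_enc|/r² = (8.99×10^9)(7.91×10^-6)/(0.137)² = 3.79×10^6 N/C.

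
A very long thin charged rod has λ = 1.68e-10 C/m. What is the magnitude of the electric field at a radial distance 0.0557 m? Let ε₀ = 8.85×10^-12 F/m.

Coaxial Gaussian cylinder, radius r = 0.0557 m, length L.
Q_enc = λL, so λ_enc = 1.68×10^-10 C/m.
By Gauss's law (flux through the curved wall only), E·2πrL = λ_enc L/ε₀.
E = |λ_enc|/(2πε₀r) = (1.68e-10)/(2π·8.85×10^-12·0.0557) = 54.2 N/C.

54.2 N/C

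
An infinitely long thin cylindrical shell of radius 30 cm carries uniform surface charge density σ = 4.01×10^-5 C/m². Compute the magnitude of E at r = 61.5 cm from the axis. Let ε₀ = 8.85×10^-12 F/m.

E ≈ 2.21×10^6 V/m

Choose a coaxial cylinder of radius r = 61.5 cm (arbitrary length L) as the Gaussian surface (r > 30 cm).
The whole shell is enclosed: λ_enc = σ·2πR = (4.01e-5)·2π·(0.3) = 7.559×10^-5 C/m.
Since E is radial and uniform over the curved surface, Φ = E·2πrL = Q_enc/ε₀ = λ_enc L/ε₀.
E = |λ_enc|/(2πε₀r) = (7.559e-5)/(2π·8.85×10^-12·0.615) = 2.21×10^6 N/C.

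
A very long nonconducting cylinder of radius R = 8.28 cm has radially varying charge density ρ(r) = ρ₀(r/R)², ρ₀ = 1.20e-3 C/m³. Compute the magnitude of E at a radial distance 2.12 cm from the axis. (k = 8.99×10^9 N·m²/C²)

Choose a coaxial cylinder of radius r = 2.12 cm (arbitrary length L) as the Gaussian surface (r < R).
λ_enc = ∫₀^r ρ(r')·2πr' dr' = (2πρ₀/R²)·r^4/4 = 5.554e-8 C/m.
Since E is radial and uniform over the curved surface, Φ = E·2πrL = Q_enc/ε₀ = λ_enc L/ε₀.
E = 2k|λ_enc|/r = 2(8.99×10^9)(5.554e-8)/(0.0212) = 4.71×10^4 N/C.

|E| ≈ 4.71×10^4 N/C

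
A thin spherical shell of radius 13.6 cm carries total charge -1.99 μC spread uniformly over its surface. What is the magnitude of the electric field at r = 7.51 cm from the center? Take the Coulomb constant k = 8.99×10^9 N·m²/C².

E = 0

Symmetry ⇒ E = E(r) r̂. Gaussian sphere of radius r = 7.51 cm (inside the shell, r < 13.6 cm).
No charge lies within this surface, so Q_enc = 0 and Gauss's law gives E·4πr² = 0 ⇒ E = 0.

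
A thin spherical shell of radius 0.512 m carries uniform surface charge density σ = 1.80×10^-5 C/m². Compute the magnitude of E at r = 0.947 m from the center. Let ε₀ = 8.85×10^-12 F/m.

|E| = 5.95×10^5 N/C

Take a concentric spherical Gaussian surface of radius r = 0.947 m (r > 0.512 m).
The entire shell is enclosed: Q_enc = σ·4πR² = (1.80×10^-5)·4π·(0.512)² = 5.93×10^-5 C.
By Gauss's law, ∮E·dA = E·4πr² = Q_enc/ε₀.
E = |Q_enc|/(4πε₀r²) = (5.93×10^-5)/(4π·8.85×10^-12·(0.947)²) = 5.95e5 N/C.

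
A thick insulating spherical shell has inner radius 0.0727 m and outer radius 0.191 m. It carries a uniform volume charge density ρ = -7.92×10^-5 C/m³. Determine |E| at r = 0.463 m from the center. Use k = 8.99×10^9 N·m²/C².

Symmetry ⇒ E = E(r) r̂. Gaussian sphere of radius r = 0.463 m (r > 0.191 m, enclosing the whole shell).
Q_enc = ρ·(4π/3)(b³ − a³) = (-7.92×10^-5)·(4π/3)·((0.191)³ − (0.0727)³) = -2.184×10^-6 C.
Gauss's law: E·4πr² = Q_enc/ε₀.
E = k|Q_enc|/r² = (8.99×10^9)(2.184e-6)/(0.463)² = 9.16e4 N/C.

9.16×10^4 V/m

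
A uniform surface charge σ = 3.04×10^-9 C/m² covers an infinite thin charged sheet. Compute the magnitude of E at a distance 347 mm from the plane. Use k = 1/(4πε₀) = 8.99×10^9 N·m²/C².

E = 172 V/m

Choose a cylindrical pillbox piercing the sheet, end faces (area A) parallel to it.
Only the two end caps contribute flux: Φ = 2EA. With Q_enc = σA, Gauss's law gives E = |σ|/(2ε₀).
E = 2πk|σ| = 2π(8.99×10^9)(3.04×10^-9) = 172 N/C.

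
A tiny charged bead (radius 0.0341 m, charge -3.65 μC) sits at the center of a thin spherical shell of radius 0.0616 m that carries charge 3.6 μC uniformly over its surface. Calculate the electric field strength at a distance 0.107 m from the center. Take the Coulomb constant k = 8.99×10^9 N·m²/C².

Use a concentric Gaussian sphere at r = 0.107 m (r > 0.0616 m, enclosing both).
Q_enc = (-3.65 μC) + (3.6 μC) = -5.00×10^-8 C.
Applying ∮E·dA = Q_enc/ε₀ with Φ = E(4πr²):
E = k|Q_enc|/r² = (8.99×10^9)(5.00×10^-8)/(0.107)² = 3.93×10^4 N/C.

E = 3.93e4 N/C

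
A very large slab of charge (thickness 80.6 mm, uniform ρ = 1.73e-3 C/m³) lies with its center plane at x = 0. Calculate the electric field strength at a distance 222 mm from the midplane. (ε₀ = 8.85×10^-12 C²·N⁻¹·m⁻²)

7.88e6 N/C

The point |x| = 222 mm lies outside the slab (half-thickness 0.0403 m). A symmetric pillbox spanning the full slab encloses Q_enc = ρ·d·A.
Flux = 2EA ⇒ E = |ρ|d/(2ε₀), independent of distance outside.
E = (1.73×10^-3)(0.0806)/(2·8.85×10^-12) = 7.88e6 N/C.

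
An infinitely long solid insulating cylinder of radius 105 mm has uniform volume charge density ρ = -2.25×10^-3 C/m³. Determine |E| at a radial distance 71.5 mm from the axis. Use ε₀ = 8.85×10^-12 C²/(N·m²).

E = 9.09×10^6 V/m

Coaxial Gaussian cylinder, radius r = 71.5 mm, length L (r < R).
Charge inside radius r per length L is ρ·πr²·L, so λ_enc = ρπr² = -3.614×10^-5 C/m.
Gauss's law: E·2πrL = λ_enc L/ε₀.
E = |λ_enc|/(2πε₀r) = (3.614e-5)/(2π·8.85×10^-12·0.0715) = 9.09×10^6 N/C.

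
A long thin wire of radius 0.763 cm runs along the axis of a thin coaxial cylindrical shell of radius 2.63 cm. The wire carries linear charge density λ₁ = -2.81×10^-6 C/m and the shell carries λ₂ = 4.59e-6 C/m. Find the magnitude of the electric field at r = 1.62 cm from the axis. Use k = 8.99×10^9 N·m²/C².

3.12e6 N/C

Coaxial Gaussian cylinder, radius r = 1.62 cm, length L (between the conductors, 0.763 cm < r < 2.63 cm).
The shell at 2.63 cm lies outside the Gaussian surface, so λ_enc = λ₁ = -2.81×10^-6 C/m.
Gauss's law: E·2πrL = λ_enc L/ε₀.
E = 2k|λ_enc|/r = 2(8.99×10^9)(2.81e-6)/(0.0162) = 3.12×10^6 N/C.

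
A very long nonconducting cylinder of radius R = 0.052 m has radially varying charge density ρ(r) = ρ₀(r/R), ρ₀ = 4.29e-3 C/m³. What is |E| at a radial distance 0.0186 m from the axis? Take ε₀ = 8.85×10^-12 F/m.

Coaxial Gaussian cylinder, radius r = 0.0186 m, length L (r < R).
Integrating ρ over the cross-section to radius r: λ_enc = (2πρ₀/R) ∫₀^r r'^2 dr' = 2πρ₀ r^3/(3·R) = 1.112×10^-6 C/m.
Applying ∮E·dA = Q_enc/ε₀ with the end caps contributing no flux:
E = |λ_enc|/(2πε₀r) = (1.112×10^-6)/(2π·8.85×10^-12·0.0186) = 1.08×10^6 N/C.

E = 1.08×10^6 N/C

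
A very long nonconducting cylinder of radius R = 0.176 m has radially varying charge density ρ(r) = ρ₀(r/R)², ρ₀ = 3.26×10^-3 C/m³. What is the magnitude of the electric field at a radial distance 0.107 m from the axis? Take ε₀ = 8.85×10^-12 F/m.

|E| = 3.64×10^6 N/C

By cylindrical symmetry E is radial; use a coaxial Gaussian cylinder of radius 0.107 m and length L (r < R).
λ_enc = ∫₀^r ρ(r')·2πr' dr' = (2πρ₀/R²)·r^4/4 = 2.167×10^-5 C/m.
Since E is radial and uniform over the curved surface, Φ = E·2πrL = Q_enc/ε₀ = λ_enc L/ε₀.
E = |λ_enc|/(2πε₀r) = (2.167e-5)/(2π·8.85×10^-12·0.107) = 3.64×10^6 N/C.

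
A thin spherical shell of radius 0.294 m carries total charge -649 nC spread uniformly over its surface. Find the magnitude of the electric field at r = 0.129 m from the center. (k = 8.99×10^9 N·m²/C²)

E = 0 (no enclosed charge)

Take a concentric spherical Gaussian surface of radius r = 0.129 m (inside the shell, r < 0.294 m).
All the charge is outside the Gaussian surface: Q_enc = 0, hence E = 0 everywhere inside the shell.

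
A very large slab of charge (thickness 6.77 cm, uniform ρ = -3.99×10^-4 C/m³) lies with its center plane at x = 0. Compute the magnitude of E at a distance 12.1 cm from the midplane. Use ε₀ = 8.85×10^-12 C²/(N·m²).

The point |x| = 12.1 cm lies outside the slab (half-thickness 0.03385 m). A symmetric pillbox spanning the full slab encloses Q_enc = ρ·d·A.
Flux = 2EA ⇒ E = |ρ|d/(2ε₀), independent of distance outside.
E = (3.99×10^-4)(0.0677)/(2·8.85×10^-12) = 1.53×10^6 N/C.

|E| = 1.53×10^6 N/C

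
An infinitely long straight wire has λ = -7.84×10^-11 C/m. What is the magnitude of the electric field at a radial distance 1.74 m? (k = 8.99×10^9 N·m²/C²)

|E| ≈ 0.81 N/C

By cylindrical symmetry E is radial; use a coaxial Gaussian cylinder of radius 1.74 m and length L.
Q_enc = λL, so λ_enc = -7.84×10^-11 C/m.
Gauss's law: E·2πrL = λ_enc L/ε₀.
E = 2k|λ_enc|/r = 2(8.99×10^9)(7.84×10^-11)/(1.74) = 0.81 N/C.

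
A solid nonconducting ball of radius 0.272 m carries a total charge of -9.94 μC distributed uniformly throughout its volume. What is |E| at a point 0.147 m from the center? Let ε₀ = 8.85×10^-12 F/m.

Use a concentric Gaussian sphere at r = 0.147 m (r < R).
Only the charge within r is enclosed: Q_enc = Q·(r/R)³ = (-9.94 μC)·(0.147 m/0.272 m)³ = -1.569e-6 C.
Applying ∮E·dA = Q_enc/ε₀ with Φ = E(4πr²):
E = |Q_enc|/(4πε₀r²) = (1.569e-6)/(4π·8.85×10^-12·(0.147)²) = 6.53e5 N/C.

6.53×10^5 N/C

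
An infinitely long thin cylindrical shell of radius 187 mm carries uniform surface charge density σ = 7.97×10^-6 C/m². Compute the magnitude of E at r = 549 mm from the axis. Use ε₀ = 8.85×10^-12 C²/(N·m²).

Coaxial Gaussian cylinder, radius r = 549 mm, length L (r > 187 mm).
The whole shell is enclosed: λ_enc = σ·2πR = (7.97×10^-6)·2π·(0.187) = 9.364e-6 C/m.
Gauss's law: E·2πrL = λ_enc L/ε₀.
E = |λ_enc|/(2πε₀r) = (9.364×10^-6)/(2π·8.85×10^-12·0.549) = 3.07e5 N/C.

3.07×10^5 V/m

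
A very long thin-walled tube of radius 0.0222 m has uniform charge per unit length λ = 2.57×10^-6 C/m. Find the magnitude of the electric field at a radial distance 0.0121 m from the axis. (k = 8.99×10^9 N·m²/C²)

Coaxial Gaussian cylinder, radius r = 0.0121 m, length L (r < 0.0222 m, inside the shell).
No charge is enclosed, so Gauss's law gives E·2πrL = 0 ⇒ E = 0.

|E| = 0 N/C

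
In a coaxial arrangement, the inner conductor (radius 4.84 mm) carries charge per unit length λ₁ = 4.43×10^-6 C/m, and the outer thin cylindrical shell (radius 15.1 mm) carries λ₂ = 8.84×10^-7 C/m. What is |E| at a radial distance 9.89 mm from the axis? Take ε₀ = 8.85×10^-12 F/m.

|E| = 8.06e6 V/m

Coaxial Gaussian cylinder, radius r = 9.89 mm, length L (between the conductors, 4.84 mm < r < 15.1 mm).
The shell at 15.1 mm lies outside the Gaussian surface, so λ_enc = λ₁ = 4.43e-6 C/m.
Applying ∮E·dA = Q_enc/ε₀ with the end caps contributing no flux:
E = |λ_enc|/(2πε₀r) = (4.43×10^-6)/(2π·8.85×10^-12·0.00989) = 8.06×10^6 N/C.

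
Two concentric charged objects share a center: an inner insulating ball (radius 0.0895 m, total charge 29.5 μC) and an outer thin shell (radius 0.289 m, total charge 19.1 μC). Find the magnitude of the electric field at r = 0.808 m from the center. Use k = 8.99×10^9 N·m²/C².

6.69×10^5 V/m

By spherical symmetry E is radial; choose a Gaussian sphere of radius r = 0.808 m (r > 0.289 m, enclosing both).
Q_enc = (29.5 μC) + (19.1 μC) = 4.86×10^-5 C.
Applying ∮E·dA = Q_enc/ε₀ with Φ = E(4πr²):
E = k|Q_enc|/r² = (8.99×10^9)(4.86e-5)/(0.808)² = 6.69×10^5 N/C.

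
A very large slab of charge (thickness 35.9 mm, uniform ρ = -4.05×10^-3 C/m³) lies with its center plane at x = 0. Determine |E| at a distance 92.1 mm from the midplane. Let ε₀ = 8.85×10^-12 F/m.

The point |x| = 92.1 mm lies outside the slab (half-thickness 0.01795 m). A symmetric pillbox spanning the full slab encloses Q_enc = ρ·d·A.
Flux = 2EA ⇒ E = |ρ|d/(2ε₀), independent of distance outside.
E = (4.05×10^-3)(0.0359)/(2·8.85×10^-12) = 8.21e6 N/C.

8.21e6 N/C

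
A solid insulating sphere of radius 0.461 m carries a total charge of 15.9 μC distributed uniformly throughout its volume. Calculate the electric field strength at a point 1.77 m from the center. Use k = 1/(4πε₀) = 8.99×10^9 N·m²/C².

Symmetry ⇒ E = E(r) r̂. Gaussian sphere of radius r = 1.77 m (r > R, so the entire charge is enclosed).
Q_enc = 15.9 μC = 1.59×10^-5 C.
Applying ∮E·dA = Q_enc/ε₀ with Φ = E(4πr²):
E = k|Q_enc|/r² = (8.99×10^9)(1.59e-5)/(1.77)² = 4.56×10^4 N/C.

E ≈ 4.56×10^4 V/m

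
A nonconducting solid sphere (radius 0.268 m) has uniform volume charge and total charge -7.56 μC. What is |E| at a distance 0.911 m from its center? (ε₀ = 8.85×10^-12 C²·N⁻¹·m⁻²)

By spherical symmetry E is radial; choose a Gaussian sphere of radius r = 0.911 m (r > R, so the entire charge is enclosed).
Q_enc = -7.56 μC = -7.56×10^-6 C.
Applying ∮E·dA = Q_enc/ε₀ with Φ = E(4πr²):
E = |Q_enc|/(4πε₀r²) = (7.56e-6)/(4π·8.85×10^-12·(0.911)²) = 8.19×10^4 N/C.

E = 8.19e4 N/C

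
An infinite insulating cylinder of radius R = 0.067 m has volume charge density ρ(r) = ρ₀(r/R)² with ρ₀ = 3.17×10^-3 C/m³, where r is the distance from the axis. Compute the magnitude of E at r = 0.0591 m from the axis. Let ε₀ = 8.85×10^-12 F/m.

By cylindrical symmetry E is radial; use a coaxial Gaussian cylinder of radius 0.0591 m and length L (r < R).
λ_enc = ∫₀^r ρ(r')·2πr' dr' = (2πρ₀/R²)·r^4/4 = 1.353e-5 C/m.
Since E is radial and uniform over the curved surface, Φ = E·2πrL = Q_enc/ε₀ = λ_enc L/ε₀.
E = |λ_enc|/(2πε₀r) = (1.353×10^-5)/(2π·8.85×10^-12·0.0591) = 4.12e6 N/C.

|E| ≈ 4.12×10^6 V/m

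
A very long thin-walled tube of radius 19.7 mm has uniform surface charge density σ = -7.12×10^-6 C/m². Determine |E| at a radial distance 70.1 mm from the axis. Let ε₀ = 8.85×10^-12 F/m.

Choose a coaxial cylinder of radius r = 70.1 mm (arbitrary length L) as the Gaussian surface (r > 19.7 mm).
The whole shell is enclosed: λ_enc = σ·2πR = (-7.12×10^-6)·2π·(0.0197) = -8.813×10^-7 C/m.
Gauss's law: E·2πrL = λ_enc L/ε₀.
E = |λ_enc|/(2πε₀r) = (8.813×10^-7)/(2π·8.85×10^-12·0.0701) = 2.26e5 N/C.

E ≈ 2.26×10^5 V/m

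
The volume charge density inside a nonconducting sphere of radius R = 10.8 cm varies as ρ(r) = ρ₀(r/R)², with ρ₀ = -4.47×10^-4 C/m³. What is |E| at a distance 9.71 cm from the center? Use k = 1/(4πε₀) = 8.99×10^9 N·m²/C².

|E| ≈ 7.93×10^5 N/C

Symmetry ⇒ E = E(r) r̂. Gaussian sphere of radius r = 9.71 cm (r < R).
Integrate the density: Q_enc = 4π ∫₀^r ρ₀(r'/R)^2 r'² dr' = 4πρ₀ r^5/(5·R²) = -8.314×10^-7 C.
By Gauss's law, ∮E·dA = E·4πr² = Q_enc/ε₀.
E = k|Q_enc|/r² = (8.99×10^9)(8.314e-7)/(0.0971)² = 7.93×10^5 N/C.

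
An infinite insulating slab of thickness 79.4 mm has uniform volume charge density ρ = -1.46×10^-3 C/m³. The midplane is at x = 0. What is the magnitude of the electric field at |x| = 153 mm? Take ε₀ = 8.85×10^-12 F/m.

The point |x| = 153 mm lies outside the slab (half-thickness 0.0397 m). A symmetric pillbox spanning the full slab encloses Q_enc = ρ·d·A.
Flux = 2EA ⇒ E = |ρ|d/(2ε₀), independent of distance outside.
E = (1.46×10^-3)(0.0794)/(2·8.85×10^-12) = 6.55×10^6 N/C.

E ≈ 6.55×10^6 N/C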